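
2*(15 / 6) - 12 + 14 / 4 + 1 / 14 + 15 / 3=11 / 7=1.57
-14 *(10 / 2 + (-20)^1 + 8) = 98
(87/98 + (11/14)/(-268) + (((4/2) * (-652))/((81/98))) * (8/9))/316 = -26833691473/6050280096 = -4.44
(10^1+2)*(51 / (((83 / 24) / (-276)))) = -4053888 / 83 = -48842.02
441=441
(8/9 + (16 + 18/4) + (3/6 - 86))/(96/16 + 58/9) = -577/112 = -5.15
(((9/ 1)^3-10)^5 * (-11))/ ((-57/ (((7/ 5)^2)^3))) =248671135323161350261/ 890625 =279209695801444.32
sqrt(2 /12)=sqrt(6) /6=0.41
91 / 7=13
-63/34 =-1.85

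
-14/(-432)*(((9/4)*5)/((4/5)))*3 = 175/128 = 1.37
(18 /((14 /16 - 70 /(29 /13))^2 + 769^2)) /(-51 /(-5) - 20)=-4844160 /1562095421257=-0.00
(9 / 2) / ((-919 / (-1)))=9 / 1838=0.00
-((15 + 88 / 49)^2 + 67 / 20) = -13707447 / 48020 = -285.45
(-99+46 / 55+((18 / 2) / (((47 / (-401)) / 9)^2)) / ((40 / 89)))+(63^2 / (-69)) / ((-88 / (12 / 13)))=34285553143957 / 290616040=117975.43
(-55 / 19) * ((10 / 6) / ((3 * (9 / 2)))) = -550 / 1539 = -0.36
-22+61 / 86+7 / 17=-30525 / 1462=-20.88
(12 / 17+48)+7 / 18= 15023 / 306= 49.09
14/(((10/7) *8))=49/40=1.22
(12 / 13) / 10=6 / 65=0.09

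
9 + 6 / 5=51 / 5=10.20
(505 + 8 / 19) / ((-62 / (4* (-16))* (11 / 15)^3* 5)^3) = 8797828608000000 / 121333343053549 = 72.51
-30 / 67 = -0.45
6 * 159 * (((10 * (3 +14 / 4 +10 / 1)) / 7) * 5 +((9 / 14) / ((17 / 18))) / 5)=66976524 / 595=112565.59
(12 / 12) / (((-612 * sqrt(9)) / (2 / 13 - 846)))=2749 / 5967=0.46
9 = 9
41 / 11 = 3.73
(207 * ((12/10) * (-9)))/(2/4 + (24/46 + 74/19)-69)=9769572/280045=34.89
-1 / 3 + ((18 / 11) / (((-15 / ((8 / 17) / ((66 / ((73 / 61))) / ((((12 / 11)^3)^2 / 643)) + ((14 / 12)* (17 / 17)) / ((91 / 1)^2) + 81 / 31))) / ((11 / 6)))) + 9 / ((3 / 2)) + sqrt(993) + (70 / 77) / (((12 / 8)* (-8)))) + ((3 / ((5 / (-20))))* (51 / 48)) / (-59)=35922445112249458619067 / 6186052360944459236420 + sqrt(993)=37.32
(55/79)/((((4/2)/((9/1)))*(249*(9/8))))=220/19671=0.01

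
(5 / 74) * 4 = 10 / 37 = 0.27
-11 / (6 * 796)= -11 / 4776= -0.00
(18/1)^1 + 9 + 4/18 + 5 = 290/9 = 32.22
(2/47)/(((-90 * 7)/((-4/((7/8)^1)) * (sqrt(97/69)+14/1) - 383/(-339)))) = 32 * sqrt(6693)/7150815+21313/5018895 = 0.00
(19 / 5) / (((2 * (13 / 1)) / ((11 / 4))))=209 / 520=0.40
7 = 7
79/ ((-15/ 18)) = -474/ 5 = -94.80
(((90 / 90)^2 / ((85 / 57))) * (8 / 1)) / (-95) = -24 / 425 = -0.06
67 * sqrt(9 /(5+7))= 67 * sqrt(3) /2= 58.02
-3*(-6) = 18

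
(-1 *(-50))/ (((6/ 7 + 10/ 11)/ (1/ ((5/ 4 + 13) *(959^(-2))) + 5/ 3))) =2360575525/ 1292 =1827070.84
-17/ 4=-4.25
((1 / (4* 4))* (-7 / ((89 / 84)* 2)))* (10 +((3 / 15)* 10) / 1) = -2.48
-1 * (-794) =794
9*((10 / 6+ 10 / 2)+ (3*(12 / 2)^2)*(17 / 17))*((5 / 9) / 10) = 172 / 3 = 57.33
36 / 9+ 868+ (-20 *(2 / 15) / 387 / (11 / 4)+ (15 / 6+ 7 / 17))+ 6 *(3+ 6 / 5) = 1954200209 / 2171070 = 900.11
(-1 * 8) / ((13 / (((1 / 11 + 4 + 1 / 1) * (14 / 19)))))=-6272 / 2717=-2.31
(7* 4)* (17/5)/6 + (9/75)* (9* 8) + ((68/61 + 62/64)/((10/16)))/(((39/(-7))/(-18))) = 4196173/118950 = 35.28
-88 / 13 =-6.77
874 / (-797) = -874 / 797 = -1.10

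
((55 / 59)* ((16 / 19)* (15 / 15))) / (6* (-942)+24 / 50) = -2750 / 19797981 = -0.00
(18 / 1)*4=72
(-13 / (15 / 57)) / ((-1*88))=247 / 440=0.56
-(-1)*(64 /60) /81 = 0.01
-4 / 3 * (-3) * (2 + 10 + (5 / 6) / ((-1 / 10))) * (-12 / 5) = -176 / 5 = -35.20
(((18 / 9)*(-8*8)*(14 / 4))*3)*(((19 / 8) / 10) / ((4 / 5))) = -399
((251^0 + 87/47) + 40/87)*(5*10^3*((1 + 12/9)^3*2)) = 46435340000/110403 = 420598.53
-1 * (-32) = 32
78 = 78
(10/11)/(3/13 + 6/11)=130/111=1.17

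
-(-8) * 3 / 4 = 6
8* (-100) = -800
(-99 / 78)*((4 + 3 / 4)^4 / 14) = -46.15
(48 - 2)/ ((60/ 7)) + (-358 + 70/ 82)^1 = -432689/ 1230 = -351.78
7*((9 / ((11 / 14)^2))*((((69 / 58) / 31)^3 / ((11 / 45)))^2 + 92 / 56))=20732894541990742785585471 / 123665589961176465651856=167.65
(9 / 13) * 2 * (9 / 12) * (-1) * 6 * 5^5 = -253125 / 13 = -19471.15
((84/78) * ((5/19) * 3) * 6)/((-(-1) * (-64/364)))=-2205/76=-29.01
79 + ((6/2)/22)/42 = 24333/308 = 79.00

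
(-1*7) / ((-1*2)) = 3.50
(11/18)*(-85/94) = -935/1692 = -0.55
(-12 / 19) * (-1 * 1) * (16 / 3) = 64 / 19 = 3.37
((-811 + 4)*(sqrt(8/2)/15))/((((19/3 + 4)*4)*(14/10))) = -807/434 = -1.86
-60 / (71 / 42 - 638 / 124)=39060 / 2249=17.37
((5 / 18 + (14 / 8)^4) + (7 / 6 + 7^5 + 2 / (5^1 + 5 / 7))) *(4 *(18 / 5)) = 242181.70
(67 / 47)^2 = 4489 / 2209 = 2.03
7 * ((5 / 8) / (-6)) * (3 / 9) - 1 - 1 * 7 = -1187 / 144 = -8.24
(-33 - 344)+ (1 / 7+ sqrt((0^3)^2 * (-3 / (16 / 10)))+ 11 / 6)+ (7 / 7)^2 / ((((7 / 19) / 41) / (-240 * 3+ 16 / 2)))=-3343639 / 42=-79610.45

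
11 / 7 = 1.57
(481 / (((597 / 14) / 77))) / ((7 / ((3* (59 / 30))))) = 2185183 / 2985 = 732.05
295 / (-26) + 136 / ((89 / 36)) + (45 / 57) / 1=44.45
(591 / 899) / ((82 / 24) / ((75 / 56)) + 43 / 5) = 132975 / 2255591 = 0.06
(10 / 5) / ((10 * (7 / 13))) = 13 / 35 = 0.37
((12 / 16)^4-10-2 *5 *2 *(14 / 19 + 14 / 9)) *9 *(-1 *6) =7292847 / 2432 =2998.70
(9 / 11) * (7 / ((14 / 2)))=0.82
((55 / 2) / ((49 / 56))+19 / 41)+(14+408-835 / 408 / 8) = 453.64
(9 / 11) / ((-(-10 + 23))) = -9 / 143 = -0.06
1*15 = 15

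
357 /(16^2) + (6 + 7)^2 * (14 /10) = 304633 /1280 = 237.99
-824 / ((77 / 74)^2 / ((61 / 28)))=-68811416 / 41503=-1657.99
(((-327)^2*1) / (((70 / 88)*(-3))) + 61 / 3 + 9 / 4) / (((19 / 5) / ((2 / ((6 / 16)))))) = -3960004 / 63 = -62857.21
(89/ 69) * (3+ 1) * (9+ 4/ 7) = 23852/ 483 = 49.38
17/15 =1.13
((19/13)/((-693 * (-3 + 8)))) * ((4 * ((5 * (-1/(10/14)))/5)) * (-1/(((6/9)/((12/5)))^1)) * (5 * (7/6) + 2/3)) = -76/1375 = -0.06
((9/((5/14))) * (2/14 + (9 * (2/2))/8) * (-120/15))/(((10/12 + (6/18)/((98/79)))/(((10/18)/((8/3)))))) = -3479/72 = -48.32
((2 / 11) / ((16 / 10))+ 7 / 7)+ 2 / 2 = 93 / 44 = 2.11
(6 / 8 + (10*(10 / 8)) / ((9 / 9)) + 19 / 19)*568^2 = 4597392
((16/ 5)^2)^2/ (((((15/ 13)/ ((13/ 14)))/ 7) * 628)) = 1384448/ 1471875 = 0.94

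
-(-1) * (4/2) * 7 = 14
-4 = -4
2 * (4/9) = 8/9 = 0.89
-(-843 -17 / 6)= 5075 / 6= 845.83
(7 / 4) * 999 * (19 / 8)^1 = 4152.09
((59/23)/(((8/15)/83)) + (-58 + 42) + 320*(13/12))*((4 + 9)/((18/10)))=26188045/4968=5271.35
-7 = -7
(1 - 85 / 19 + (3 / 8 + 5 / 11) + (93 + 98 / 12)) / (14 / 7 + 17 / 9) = 1482567 / 58520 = 25.33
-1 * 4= -4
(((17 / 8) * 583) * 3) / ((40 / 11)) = 327063 / 320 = 1022.07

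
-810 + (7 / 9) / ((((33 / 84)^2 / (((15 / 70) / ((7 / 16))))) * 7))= -293902 / 363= -809.65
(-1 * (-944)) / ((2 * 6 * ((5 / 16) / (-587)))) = -2216512 / 15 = -147767.47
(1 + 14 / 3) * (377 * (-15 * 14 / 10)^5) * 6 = -52350006618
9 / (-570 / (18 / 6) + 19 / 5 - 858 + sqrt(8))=-0.01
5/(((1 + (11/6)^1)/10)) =300/17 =17.65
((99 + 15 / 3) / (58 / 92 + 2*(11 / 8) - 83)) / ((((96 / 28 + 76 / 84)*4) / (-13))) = 7176 / 7325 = 0.98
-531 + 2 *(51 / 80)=-21189 / 40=-529.72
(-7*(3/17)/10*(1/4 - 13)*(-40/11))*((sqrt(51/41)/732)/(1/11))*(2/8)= -21*sqrt(2091)/40016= -0.02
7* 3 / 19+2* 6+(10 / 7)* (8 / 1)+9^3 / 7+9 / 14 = 34399 / 266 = 129.32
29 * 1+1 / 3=88 / 3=29.33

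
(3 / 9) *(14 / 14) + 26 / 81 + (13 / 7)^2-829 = -3274015 / 3969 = -824.90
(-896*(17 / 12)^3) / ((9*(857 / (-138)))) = 3163972 / 69417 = 45.58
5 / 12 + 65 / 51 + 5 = 455 / 68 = 6.69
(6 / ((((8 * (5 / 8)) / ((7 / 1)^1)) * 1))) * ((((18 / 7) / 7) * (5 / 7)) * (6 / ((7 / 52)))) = 33696 / 343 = 98.24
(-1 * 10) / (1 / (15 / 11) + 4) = -150 / 71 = -2.11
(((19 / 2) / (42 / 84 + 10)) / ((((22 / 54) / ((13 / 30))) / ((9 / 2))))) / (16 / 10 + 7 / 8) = 1482 / 847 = 1.75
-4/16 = -1/4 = -0.25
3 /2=1.50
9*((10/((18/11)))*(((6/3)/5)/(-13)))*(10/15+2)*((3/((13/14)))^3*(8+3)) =-47811456/28561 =-1674.01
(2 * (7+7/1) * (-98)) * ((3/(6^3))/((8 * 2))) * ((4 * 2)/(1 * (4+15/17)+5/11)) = -64141/17964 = -3.57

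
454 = 454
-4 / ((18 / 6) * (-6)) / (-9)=-2 / 81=-0.02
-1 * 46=-46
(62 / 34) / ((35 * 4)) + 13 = 30971 / 2380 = 13.01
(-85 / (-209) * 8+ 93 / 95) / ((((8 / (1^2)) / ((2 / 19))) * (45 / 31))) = 0.04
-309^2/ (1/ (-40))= 3819240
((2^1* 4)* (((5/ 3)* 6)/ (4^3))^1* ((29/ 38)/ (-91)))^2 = 21025/ 191324224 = 0.00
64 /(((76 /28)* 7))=64 /19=3.37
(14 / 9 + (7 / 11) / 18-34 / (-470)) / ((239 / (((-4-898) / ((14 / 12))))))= -2115354 / 393155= -5.38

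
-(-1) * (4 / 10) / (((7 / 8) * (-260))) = -4 / 2275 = -0.00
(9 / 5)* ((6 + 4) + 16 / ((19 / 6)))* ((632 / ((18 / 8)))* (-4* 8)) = -23136256 / 95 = -243539.54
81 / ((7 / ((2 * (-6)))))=-972 / 7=-138.86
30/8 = 15/4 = 3.75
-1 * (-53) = 53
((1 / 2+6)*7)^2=8281 / 4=2070.25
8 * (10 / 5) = 16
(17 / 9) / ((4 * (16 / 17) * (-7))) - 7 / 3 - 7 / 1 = -37921 / 4032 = -9.41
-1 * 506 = -506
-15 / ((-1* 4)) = 15 / 4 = 3.75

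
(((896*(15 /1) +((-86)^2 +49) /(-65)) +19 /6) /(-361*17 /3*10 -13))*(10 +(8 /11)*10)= -98765135 /8781487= -11.25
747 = 747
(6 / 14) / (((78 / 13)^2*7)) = 1 / 588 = 0.00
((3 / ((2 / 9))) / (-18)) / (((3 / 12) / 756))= -2268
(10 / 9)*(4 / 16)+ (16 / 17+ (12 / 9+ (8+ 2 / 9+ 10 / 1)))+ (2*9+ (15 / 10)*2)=4261 / 102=41.77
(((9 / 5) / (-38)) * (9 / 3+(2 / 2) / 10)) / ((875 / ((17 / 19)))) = -4743 / 31587500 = -0.00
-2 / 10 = -1 / 5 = -0.20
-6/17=-0.35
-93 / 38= -2.45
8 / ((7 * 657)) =8 / 4599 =0.00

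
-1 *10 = -10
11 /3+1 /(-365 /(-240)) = 947 /219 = 4.32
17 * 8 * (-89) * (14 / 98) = -12104 / 7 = -1729.14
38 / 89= 0.43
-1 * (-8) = 8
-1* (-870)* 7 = 6090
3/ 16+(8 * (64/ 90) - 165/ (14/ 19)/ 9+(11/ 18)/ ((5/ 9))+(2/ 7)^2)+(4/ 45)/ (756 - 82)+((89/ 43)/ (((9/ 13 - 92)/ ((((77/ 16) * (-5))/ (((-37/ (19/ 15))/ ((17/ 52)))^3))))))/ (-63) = -799943251752132350148031/ 44883144014293575244800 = -17.82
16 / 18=8 / 9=0.89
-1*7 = -7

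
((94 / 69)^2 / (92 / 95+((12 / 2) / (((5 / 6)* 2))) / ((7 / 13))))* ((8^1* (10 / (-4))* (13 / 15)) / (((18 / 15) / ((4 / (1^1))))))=-305548880 / 21810141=-14.01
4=4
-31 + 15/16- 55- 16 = -101.06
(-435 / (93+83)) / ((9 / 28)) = -1015 / 132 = -7.69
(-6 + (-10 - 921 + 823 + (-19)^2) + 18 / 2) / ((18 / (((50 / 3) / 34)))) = 3200 / 459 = 6.97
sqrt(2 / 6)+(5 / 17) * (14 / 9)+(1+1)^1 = sqrt(3) / 3+376 / 153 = 3.03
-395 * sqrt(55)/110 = -79 * sqrt(55)/22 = -26.63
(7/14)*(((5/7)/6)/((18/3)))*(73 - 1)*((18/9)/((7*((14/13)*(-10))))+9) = 6.41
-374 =-374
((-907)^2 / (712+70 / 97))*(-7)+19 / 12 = -8078.07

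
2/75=0.03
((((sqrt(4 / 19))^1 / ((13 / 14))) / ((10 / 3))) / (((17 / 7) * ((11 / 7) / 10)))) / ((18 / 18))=4116 * sqrt(19) / 46189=0.39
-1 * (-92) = 92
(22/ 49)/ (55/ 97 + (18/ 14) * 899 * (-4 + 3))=-1067/ 2745547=-0.00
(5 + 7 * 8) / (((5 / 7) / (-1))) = -427 / 5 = -85.40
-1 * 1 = -1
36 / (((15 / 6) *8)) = 9 / 5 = 1.80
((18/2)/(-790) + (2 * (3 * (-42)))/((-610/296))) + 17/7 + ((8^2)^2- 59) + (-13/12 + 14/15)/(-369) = 345351063091/82983180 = 4161.70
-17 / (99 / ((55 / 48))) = -85 / 432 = -0.20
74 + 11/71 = 5265/71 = 74.15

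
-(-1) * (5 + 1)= 6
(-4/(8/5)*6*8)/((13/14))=-1680/13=-129.23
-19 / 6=-3.17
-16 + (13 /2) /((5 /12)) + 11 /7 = 41 /35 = 1.17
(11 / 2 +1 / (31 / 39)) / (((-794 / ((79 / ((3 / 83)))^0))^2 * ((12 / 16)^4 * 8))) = 1676 / 395756199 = 0.00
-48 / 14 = -24 / 7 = -3.43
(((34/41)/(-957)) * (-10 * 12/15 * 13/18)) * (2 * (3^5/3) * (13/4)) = 34476/13079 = 2.64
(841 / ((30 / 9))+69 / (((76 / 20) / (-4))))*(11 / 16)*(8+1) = 1111.70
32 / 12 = 8 / 3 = 2.67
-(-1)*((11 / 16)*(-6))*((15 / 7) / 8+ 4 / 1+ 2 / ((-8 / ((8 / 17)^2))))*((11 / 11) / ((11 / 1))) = -204525 / 129472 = -1.58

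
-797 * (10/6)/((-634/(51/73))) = 67745/46282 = 1.46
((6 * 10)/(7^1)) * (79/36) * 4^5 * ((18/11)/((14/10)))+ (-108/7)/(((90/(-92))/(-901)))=22375896/2695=8302.74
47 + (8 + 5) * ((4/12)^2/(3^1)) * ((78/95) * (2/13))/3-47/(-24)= 1005041/20520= 48.98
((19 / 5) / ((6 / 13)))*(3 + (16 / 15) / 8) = 11609 / 450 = 25.80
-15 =-15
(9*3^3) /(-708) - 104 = -24625 /236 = -104.34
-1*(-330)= 330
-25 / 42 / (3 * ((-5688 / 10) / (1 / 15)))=25 / 1075032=0.00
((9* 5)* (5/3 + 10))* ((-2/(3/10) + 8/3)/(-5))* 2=840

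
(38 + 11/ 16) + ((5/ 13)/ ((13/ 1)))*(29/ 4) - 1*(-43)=221463/ 2704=81.90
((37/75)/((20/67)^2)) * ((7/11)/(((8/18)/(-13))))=-45343389/440000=-103.05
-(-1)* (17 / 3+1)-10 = -10 / 3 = -3.33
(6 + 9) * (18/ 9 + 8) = 150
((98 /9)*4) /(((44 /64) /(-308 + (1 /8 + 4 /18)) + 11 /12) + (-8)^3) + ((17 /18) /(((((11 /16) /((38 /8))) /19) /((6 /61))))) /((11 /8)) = 8.78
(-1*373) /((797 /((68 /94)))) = -12682 /37459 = -0.34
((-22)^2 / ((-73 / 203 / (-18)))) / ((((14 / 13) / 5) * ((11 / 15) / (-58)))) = -649420200 / 73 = -8896167.12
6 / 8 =3 / 4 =0.75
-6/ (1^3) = -6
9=9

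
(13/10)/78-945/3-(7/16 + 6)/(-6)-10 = -323.91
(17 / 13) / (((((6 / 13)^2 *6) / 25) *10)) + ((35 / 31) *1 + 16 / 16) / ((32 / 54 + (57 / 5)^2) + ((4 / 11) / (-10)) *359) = 2.58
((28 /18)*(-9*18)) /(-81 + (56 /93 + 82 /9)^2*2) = -19615932 /8383079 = -2.34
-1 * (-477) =477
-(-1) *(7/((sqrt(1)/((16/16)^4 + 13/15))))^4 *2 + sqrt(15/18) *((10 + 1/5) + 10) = 101 *sqrt(30)/30 + 2951578112/50625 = 58321.22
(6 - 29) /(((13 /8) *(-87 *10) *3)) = 92 /16965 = 0.01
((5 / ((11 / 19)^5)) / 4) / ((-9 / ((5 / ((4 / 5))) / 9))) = -309512375 / 208722096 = -1.48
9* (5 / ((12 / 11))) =165 / 4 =41.25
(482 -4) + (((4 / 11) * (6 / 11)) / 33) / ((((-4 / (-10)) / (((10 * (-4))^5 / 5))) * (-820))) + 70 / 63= 419630152 / 491139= 854.40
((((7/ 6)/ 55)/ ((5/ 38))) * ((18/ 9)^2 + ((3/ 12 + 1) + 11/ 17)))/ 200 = 53333/ 11220000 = 0.00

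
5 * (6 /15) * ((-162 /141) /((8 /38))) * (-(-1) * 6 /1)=-3078 /47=-65.49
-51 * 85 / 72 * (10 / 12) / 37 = -7225 / 5328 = -1.36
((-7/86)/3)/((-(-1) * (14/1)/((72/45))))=-2/645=-0.00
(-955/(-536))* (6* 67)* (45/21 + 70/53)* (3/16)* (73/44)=806253975/1044736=771.73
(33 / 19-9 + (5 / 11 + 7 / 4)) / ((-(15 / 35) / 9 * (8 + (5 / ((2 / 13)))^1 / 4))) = 59206 / 8987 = 6.59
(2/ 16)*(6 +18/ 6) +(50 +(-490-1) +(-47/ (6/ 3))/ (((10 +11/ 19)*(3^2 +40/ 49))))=-340395467/ 773448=-440.10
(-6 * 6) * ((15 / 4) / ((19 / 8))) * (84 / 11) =-90720 / 209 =-434.07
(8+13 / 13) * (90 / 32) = 405 / 16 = 25.31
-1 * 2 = -2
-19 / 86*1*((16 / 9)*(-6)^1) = 304 / 129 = 2.36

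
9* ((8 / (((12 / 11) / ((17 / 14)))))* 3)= 1683 / 7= 240.43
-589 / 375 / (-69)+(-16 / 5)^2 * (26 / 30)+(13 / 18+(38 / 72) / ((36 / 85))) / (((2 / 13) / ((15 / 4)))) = 565122989 / 9936000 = 56.88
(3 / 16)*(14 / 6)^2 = 49 / 48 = 1.02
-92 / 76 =-23 / 19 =-1.21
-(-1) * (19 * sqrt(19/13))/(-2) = -11.48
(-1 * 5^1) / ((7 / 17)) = -85 / 7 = -12.14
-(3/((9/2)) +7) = -23/3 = -7.67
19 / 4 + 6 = 43 / 4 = 10.75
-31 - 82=-113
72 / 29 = 2.48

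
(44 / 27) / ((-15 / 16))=-704 / 405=-1.74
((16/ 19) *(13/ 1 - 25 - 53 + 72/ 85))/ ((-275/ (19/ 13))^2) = -1657712/ 1086353125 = -0.00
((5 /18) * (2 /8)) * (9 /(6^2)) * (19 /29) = 95 /8352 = 0.01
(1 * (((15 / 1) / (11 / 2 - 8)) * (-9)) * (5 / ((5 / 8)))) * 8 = 3456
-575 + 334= -241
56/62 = 28/31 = 0.90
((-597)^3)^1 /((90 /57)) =-134758242.90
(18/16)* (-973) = -8757/8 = -1094.62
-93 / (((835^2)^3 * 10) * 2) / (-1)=93 / 6778737998865312500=0.00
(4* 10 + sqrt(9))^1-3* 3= 34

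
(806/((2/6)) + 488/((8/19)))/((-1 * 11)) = -3577/11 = -325.18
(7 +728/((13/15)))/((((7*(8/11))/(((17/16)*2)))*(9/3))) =22627/192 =117.85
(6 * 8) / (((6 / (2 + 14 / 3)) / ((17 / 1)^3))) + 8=786104 / 3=262034.67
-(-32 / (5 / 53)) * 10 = 3392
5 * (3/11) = 15/11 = 1.36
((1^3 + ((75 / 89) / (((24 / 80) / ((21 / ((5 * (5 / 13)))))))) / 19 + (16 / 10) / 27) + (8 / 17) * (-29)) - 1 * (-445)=1684390076 / 3880845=434.03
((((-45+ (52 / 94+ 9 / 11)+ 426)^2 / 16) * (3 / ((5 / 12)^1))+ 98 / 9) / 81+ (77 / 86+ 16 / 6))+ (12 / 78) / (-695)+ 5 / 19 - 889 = -209348175526051321 / 2876661914802390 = -72.77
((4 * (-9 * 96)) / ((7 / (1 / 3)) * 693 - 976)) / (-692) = 864 / 2348821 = 0.00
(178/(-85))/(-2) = 89/85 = 1.05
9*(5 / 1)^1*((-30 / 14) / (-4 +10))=-225 / 14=-16.07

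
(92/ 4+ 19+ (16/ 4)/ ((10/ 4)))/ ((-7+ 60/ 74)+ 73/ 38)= -306508/ 30005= -10.22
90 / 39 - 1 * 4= -1.69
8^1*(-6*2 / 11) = -96 / 11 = -8.73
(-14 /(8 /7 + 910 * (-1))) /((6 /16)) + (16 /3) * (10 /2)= 254872 /9543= 26.71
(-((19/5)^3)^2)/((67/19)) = -853.85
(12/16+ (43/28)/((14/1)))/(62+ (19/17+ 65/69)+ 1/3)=395301/29608936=0.01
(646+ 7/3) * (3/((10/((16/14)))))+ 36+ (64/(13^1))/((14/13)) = 1840/7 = 262.86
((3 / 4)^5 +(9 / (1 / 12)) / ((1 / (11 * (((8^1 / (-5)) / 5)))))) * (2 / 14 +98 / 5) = -6720680511 / 896000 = -7500.76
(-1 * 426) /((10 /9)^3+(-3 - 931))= 155277 /339943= 0.46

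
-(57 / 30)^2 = -361 / 100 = -3.61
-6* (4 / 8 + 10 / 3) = -23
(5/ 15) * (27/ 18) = 1/ 2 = 0.50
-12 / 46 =-6 / 23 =-0.26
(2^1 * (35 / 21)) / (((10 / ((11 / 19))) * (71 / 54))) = 0.15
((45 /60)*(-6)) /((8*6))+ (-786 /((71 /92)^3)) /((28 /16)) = -78349758435 /80172064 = -977.27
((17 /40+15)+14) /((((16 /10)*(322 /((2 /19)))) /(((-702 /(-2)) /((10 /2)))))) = 413127 /978880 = 0.42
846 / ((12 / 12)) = 846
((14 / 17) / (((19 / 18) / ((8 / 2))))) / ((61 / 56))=56448 / 19703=2.86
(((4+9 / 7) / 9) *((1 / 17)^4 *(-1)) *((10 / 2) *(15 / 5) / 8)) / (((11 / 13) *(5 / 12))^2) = -0.00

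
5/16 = 0.31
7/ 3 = 2.33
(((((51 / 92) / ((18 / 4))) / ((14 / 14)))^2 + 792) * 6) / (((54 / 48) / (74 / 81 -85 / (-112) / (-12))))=465420358409 / 129575376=3591.89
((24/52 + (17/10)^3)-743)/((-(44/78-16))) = -28767393/602000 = -47.79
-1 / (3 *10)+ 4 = 119 / 30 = 3.97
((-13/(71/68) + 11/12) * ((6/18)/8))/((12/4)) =-9827/61344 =-0.16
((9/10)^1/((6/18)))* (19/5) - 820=-40487/50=-809.74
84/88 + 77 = 1715/22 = 77.95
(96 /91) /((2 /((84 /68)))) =144 /221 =0.65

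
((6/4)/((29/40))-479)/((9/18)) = -27662/29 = -953.86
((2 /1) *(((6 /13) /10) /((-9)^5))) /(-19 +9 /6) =4 /44778825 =0.00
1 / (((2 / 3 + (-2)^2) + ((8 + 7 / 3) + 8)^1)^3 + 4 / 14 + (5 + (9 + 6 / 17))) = 119 / 1449615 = 0.00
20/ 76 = 5/ 19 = 0.26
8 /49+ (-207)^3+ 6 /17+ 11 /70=-73884953581 /8330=-8869742.33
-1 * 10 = -10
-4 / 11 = -0.36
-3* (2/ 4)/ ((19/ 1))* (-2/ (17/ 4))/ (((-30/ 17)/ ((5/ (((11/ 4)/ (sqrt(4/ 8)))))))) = -4* sqrt(2)/ 209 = -0.03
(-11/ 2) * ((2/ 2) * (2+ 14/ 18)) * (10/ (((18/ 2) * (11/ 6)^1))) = -250/ 27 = -9.26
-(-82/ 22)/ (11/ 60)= 2460/ 121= 20.33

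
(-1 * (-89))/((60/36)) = 267/5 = 53.40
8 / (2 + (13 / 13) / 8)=3.76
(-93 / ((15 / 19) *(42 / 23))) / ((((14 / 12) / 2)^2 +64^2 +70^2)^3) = -6741854208 / 76094477996879608595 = -0.00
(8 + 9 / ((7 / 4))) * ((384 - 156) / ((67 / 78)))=1636128 / 469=3488.55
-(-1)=1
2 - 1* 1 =1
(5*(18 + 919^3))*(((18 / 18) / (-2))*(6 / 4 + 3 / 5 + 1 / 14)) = -29493759926 / 7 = -4213394275.14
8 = 8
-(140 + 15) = -155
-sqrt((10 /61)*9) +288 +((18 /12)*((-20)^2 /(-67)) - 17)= 17557 /67 - 3*sqrt(610) /61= 260.83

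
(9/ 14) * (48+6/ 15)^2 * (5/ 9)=29282/ 35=836.63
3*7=21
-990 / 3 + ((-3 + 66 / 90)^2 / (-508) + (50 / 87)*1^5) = -329.44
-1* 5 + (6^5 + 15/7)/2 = 54377/14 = 3884.07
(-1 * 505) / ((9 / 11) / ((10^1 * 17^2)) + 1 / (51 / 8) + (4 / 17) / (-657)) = -10547445150 / 3274673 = -3220.92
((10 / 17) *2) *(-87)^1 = -1740 / 17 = -102.35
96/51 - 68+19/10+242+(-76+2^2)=17983/170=105.78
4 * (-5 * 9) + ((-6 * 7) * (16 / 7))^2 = 9036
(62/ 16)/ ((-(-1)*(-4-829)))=-31/ 6664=-0.00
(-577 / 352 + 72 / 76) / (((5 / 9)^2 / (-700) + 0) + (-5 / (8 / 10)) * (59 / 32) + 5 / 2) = 0.08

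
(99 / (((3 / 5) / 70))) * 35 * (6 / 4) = 606375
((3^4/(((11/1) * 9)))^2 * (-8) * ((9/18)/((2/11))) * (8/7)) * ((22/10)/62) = -648/1085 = -0.60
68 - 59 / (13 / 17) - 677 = -686.15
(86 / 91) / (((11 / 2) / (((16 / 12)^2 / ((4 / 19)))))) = 13072 / 9009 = 1.45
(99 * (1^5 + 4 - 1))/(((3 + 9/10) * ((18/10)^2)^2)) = 275000/28431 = 9.67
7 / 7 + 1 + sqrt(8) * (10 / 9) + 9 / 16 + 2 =7.71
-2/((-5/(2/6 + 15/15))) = 8/15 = 0.53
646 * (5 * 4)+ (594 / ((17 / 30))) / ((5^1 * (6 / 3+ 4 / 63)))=14388866 / 1105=13021.60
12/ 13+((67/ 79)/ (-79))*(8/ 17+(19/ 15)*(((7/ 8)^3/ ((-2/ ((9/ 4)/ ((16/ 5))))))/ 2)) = 166252333769/ 180782497792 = 0.92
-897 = -897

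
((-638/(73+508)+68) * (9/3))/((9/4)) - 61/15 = 741959/8715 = 85.14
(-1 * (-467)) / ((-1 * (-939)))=467 / 939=0.50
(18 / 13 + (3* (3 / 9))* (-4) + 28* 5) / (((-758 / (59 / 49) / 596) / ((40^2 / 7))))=-50242323200 / 1689961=-29729.87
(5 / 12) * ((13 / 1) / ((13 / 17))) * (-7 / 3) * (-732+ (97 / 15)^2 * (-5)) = 5039531 / 324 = 15554.11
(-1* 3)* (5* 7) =-105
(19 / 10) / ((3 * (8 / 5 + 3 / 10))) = 1 / 3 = 0.33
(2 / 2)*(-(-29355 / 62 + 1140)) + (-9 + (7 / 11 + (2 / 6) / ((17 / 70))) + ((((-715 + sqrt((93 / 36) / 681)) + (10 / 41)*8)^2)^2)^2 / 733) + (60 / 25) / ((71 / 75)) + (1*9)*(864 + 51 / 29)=28405206767365235698309619347922860509287985006601945340743 / 311564456524203871206928966638242851584-3320362719723985122778287174966372311814595*sqrt(7037) / 4421217816132093940344844752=91106600110698015198.10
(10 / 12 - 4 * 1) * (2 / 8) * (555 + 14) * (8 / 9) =-10811 / 27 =-400.41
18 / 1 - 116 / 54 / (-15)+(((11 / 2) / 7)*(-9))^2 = 5409613 / 79380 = 68.15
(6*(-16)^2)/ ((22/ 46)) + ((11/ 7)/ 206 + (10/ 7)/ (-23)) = 1171668571/ 364826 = 3211.58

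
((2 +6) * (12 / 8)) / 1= 12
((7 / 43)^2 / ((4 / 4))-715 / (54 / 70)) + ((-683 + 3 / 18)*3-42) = -301267867 / 99846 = -3017.33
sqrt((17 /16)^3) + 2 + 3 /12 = 17 *sqrt(17) /64 + 9 /4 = 3.35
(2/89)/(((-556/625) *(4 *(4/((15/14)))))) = -9375/5542208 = -0.00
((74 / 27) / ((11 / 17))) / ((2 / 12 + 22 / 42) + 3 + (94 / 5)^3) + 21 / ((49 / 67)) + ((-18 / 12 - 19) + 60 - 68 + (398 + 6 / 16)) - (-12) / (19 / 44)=1567642489663799 / 3676637526408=426.38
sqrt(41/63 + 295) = sqrt(130382)/21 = 17.19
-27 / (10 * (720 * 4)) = -3 / 3200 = -0.00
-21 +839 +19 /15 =12289 /15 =819.27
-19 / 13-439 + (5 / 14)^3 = -15710519 / 35672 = -440.42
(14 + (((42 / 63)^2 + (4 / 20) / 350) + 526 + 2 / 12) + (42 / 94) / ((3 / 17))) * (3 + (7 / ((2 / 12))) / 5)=3819589456 / 616875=6191.84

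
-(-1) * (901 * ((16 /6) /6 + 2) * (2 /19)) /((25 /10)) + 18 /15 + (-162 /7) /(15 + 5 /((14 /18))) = 396953 /4275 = 92.85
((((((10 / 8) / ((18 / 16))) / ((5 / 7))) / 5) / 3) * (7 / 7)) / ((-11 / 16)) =-224 / 1485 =-0.15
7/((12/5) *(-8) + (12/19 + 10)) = -665/814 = -0.82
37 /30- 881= -879.77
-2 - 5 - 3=-10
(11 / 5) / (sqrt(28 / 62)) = 3.27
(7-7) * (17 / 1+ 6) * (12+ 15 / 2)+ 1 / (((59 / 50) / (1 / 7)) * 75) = 2 / 1239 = 0.00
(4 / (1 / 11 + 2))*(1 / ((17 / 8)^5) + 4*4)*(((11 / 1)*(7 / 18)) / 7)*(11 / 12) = 15140444440 / 881731197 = 17.17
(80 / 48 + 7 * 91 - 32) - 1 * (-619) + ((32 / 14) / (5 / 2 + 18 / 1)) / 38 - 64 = 19003753 / 16359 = 1161.67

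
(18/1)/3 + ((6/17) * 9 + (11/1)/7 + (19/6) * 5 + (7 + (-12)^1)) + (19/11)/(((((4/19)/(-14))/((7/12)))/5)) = -9846959/31416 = -313.44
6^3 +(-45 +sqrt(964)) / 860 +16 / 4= sqrt(241) / 430 +37831 / 172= 219.98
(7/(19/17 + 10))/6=17/162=0.10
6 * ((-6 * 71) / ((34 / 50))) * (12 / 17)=-766800 / 289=-2653.29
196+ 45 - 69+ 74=246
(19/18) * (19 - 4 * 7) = -19/2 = -9.50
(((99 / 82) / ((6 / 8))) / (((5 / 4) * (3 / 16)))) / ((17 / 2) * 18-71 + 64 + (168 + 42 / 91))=2288 / 104755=0.02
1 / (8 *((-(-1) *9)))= 1 / 72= 0.01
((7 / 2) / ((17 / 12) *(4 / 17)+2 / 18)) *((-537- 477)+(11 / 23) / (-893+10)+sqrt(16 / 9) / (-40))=-12974228799 / 1624720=-7985.52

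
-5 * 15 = -75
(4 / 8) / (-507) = -1 / 1014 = -0.00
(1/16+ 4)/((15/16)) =13/3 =4.33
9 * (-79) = -711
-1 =-1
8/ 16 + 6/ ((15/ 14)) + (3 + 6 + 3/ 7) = 1087/ 70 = 15.53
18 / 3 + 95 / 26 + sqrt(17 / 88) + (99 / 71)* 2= sqrt(374) / 44 + 22969 / 1846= 12.88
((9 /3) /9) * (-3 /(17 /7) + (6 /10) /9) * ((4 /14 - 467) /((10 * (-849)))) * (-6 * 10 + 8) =937508 /841925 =1.11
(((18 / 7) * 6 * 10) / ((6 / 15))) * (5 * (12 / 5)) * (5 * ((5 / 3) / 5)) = 54000 / 7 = 7714.29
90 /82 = 45 /41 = 1.10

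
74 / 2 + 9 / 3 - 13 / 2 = 67 / 2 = 33.50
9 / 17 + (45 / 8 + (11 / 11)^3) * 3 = 2775 / 136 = 20.40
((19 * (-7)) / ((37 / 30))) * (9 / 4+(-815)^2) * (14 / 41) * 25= -927593354625 / 1517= -611465625.99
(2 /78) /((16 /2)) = 1 /312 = 0.00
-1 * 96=-96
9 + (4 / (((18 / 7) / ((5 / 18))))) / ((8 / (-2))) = 2881 / 324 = 8.89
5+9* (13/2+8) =271/2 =135.50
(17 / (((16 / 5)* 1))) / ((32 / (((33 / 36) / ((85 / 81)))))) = 297 / 2048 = 0.15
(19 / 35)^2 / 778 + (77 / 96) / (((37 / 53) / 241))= 468672985661 / 1692616800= 276.89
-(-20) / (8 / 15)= 75 / 2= 37.50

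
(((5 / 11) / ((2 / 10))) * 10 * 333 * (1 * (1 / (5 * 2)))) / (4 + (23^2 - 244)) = 8325 / 3179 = 2.62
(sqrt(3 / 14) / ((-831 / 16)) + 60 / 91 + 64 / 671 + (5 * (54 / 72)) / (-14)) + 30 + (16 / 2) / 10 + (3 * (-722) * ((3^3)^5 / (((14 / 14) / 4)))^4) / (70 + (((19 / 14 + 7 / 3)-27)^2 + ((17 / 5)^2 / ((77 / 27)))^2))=-7658814891772341580026257688288530642831224401037 / 205194759597387560-8 * sqrt(42) / 5817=-37324612513495446453599460000000.00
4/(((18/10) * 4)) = 5/9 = 0.56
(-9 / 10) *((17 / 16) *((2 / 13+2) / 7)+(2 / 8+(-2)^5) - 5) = 8523 / 260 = 32.78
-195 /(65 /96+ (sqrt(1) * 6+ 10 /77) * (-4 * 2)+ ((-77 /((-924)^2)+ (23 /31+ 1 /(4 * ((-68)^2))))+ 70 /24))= 77483165760 /17762841583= 4.36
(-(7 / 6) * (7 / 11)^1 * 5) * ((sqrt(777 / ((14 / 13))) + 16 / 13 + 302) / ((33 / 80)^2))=-114464000 / 17303 - 392000 * sqrt(2886) / 35937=-7201.26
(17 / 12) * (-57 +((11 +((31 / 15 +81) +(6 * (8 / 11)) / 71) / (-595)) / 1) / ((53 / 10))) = -4060129127 / 52155180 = -77.85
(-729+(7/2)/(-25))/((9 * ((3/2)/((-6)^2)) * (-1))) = 145828/75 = 1944.37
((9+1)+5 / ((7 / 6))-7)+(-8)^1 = -5 / 7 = -0.71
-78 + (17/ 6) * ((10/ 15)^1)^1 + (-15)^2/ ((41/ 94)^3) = 2635.42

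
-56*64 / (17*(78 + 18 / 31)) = -3968 / 1479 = -2.68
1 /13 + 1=14 /13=1.08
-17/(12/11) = -187/12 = -15.58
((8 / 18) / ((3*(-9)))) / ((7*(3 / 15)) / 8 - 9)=160 / 85779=0.00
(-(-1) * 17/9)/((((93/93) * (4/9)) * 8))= 17/32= 0.53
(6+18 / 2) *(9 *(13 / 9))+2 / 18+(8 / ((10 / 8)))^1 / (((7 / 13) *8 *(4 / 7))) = 8897 / 45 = 197.71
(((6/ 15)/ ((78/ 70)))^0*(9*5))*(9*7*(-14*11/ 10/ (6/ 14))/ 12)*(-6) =101871/ 2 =50935.50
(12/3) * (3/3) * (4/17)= 16/17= 0.94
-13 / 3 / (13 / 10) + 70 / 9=40 / 9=4.44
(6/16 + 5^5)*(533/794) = 13326599/6352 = 2098.02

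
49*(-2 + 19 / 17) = -735 / 17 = -43.24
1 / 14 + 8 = 8.07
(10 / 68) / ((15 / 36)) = 6 / 17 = 0.35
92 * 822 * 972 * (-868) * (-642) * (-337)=-13804178419535616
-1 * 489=-489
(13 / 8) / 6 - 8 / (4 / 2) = -179 / 48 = -3.73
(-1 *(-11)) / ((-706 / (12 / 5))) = -66 / 1765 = -0.04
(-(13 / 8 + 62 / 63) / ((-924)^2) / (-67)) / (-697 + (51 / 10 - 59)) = -6575 / 108243391265856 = -0.00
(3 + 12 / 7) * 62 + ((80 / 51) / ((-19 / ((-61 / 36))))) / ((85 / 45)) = 33712298 / 115311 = 292.36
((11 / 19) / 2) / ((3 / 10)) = 55 / 57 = 0.96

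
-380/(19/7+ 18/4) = -5320/101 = -52.67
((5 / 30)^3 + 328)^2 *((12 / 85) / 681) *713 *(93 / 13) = 110947794444503 / 975246480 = 113763.85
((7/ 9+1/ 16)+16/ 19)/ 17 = 4603/ 46512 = 0.10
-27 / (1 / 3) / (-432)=3 / 16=0.19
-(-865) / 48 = 865 / 48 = 18.02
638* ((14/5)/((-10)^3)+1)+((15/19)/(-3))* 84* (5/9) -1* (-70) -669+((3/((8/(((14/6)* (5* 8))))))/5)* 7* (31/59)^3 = 468857255501/14633253750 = 32.04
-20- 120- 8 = -148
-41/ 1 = -41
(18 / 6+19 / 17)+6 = 172 / 17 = 10.12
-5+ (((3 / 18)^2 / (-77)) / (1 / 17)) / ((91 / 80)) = -315655 / 63063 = -5.01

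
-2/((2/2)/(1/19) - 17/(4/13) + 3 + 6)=8/109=0.07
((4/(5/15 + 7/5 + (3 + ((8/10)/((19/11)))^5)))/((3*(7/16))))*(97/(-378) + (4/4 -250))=-23329557168100000/146021682097431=-159.77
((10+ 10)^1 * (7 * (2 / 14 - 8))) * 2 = -2200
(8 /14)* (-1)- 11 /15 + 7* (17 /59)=4412 /6195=0.71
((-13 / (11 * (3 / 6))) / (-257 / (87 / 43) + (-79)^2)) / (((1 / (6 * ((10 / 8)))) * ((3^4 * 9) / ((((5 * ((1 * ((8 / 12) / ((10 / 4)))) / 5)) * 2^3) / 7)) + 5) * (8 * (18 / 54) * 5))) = -351 / 3869024005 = -0.00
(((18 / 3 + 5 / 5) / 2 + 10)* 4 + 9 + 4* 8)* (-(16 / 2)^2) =-6080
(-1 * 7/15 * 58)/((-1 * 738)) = 0.04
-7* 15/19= -105/19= -5.53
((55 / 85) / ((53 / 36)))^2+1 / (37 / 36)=35027028 / 30036637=1.17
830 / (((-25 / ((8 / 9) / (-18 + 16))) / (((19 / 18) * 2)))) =12616 / 405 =31.15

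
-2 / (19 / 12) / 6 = -4 / 19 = -0.21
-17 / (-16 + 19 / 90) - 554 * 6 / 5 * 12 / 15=-18855366 / 35525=-530.76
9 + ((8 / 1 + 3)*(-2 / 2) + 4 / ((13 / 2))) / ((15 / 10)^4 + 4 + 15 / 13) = 3393 / 425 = 7.98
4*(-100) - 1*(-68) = -332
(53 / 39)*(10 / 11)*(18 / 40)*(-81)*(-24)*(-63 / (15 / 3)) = -9736524 / 715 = -13617.52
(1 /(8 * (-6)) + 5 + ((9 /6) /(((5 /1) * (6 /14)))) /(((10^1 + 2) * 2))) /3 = 601 /360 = 1.67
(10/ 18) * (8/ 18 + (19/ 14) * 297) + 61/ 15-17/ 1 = 1197743/ 5670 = 211.24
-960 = -960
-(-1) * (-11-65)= -76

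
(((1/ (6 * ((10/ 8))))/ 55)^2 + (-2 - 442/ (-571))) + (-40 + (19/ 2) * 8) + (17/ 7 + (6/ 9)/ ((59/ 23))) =6013001790167/ 160507029375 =37.46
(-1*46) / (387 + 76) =-46 / 463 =-0.10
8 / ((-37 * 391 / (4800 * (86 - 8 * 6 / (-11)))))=-38169600 / 159137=-239.85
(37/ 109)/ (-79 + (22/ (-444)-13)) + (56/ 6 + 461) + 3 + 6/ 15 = 3165577556/ 6682245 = 473.73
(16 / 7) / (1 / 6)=96 / 7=13.71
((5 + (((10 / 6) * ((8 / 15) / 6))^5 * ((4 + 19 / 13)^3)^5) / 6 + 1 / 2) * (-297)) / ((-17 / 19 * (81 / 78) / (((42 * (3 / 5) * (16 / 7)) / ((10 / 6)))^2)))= 75713663228122595735178108860423168 / 145311336374473322600625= 521044435466.52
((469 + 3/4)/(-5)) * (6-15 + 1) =3758/5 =751.60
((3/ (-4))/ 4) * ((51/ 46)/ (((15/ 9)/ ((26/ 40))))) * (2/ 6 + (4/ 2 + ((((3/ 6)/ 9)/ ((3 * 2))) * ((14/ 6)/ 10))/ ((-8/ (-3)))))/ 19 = -0.01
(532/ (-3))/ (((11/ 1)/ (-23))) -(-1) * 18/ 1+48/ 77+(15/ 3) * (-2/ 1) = 87644/ 231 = 379.41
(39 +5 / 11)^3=81746504 / 1331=61417.36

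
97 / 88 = 1.10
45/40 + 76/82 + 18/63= 5367/2296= 2.34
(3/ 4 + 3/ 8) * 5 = 45/ 8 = 5.62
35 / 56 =0.62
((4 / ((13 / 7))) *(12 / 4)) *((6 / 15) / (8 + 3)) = 168 / 715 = 0.23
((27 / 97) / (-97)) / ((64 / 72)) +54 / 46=2026755 / 1731256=1.17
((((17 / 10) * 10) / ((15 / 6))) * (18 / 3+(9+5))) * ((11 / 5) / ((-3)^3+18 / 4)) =-2992 / 225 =-13.30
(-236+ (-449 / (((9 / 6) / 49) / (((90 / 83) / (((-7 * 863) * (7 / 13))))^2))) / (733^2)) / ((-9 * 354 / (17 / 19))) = 270964710890918359106 / 4088379314272187384667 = 0.07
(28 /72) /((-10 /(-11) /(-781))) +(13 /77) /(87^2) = -334.09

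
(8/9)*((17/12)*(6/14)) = 34/63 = 0.54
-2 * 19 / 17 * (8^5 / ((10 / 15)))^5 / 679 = -10901583025704575975817216 / 11543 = -944432385489437405857.85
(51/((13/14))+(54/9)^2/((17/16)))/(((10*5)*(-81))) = -3271/149175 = -0.02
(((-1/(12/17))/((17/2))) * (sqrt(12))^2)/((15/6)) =-0.80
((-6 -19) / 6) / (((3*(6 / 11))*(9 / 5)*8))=-1375 / 7776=-0.18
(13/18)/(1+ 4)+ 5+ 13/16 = 4289/720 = 5.96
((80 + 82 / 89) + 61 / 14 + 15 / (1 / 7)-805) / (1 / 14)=-765943 / 89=-8606.10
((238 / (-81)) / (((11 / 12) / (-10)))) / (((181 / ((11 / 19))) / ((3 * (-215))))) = -2046800 / 30951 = -66.13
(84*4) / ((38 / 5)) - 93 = -48.79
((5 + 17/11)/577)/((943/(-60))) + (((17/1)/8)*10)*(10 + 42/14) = 276.25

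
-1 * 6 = -6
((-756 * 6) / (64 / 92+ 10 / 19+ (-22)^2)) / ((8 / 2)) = -2.34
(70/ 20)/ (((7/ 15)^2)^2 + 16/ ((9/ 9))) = 354375/ 1624802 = 0.22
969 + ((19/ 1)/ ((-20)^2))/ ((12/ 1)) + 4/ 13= 60485047/ 62400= 969.31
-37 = -37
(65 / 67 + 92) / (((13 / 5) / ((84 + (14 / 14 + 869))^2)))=32543700.14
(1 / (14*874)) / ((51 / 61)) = 61 / 624036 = 0.00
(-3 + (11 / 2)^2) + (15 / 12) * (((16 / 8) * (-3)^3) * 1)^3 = -787211 / 4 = -196802.75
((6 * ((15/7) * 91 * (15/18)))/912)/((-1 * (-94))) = 325/28576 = 0.01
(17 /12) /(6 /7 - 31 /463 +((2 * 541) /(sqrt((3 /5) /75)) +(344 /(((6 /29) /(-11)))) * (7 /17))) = 233161853605709 /1959206241379354780 +83757430573719 * sqrt(5) /979603120689677390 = 0.00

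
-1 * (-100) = 100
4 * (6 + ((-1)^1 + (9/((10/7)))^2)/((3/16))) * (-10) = -8493.87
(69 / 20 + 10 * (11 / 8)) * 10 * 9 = 1548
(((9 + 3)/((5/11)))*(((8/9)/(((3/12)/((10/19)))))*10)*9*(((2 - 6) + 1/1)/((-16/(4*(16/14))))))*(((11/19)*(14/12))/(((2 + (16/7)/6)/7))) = 13660416/1805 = 7568.10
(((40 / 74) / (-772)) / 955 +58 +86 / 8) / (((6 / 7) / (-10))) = -4375945245 / 5455724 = -802.08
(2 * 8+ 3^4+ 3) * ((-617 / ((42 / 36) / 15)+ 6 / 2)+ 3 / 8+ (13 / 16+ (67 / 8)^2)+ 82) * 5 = -3888264.51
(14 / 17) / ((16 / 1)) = 7 / 136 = 0.05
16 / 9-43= -371 / 9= -41.22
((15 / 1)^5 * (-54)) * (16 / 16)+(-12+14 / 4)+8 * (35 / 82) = -3362512917 / 82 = -41006255.09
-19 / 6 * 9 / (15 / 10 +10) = -57 / 23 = -2.48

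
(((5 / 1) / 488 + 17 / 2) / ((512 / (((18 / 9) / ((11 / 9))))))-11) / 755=-15078911 / 1037527040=-0.01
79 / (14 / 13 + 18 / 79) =81133 / 1340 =60.55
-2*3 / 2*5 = -15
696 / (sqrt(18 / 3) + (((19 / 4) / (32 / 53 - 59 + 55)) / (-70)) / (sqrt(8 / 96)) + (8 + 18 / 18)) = 17539200 / (1007 * sqrt(3) + 25200 * sqrt(6) + 226800) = 60.42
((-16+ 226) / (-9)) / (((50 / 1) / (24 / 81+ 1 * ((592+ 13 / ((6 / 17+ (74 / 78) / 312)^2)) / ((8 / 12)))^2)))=-1206453634643855134258329496 / 2381602987078236146241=-506572.10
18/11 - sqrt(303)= 18/11 - sqrt(303)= -15.77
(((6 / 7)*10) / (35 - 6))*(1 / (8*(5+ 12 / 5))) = 75 / 15022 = 0.00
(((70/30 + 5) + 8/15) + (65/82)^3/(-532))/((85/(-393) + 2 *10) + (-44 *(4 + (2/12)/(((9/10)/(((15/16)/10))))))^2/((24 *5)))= 5875702575774768/209281570231238407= 0.03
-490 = -490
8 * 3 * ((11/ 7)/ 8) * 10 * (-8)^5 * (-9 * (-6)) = -583925760/ 7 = -83417965.71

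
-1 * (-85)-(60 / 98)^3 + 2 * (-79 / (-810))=4048426096 / 47647845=84.97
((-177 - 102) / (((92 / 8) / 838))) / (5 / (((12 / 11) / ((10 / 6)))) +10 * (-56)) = 16833744 / 457355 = 36.81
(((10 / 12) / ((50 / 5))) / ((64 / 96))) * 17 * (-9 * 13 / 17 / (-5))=117 / 40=2.92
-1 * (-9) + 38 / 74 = 352 / 37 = 9.51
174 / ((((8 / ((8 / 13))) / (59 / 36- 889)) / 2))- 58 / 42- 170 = -6531622 / 273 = -23925.36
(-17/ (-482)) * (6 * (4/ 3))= 68/ 241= 0.28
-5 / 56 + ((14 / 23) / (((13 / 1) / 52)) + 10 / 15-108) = -405673 / 3864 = -104.99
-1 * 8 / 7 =-8 / 7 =-1.14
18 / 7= 2.57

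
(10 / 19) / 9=10 / 171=0.06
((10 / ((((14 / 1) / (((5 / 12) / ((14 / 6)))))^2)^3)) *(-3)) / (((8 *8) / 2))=-234375 / 58054566272303104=-0.00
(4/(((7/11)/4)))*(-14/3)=-352/3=-117.33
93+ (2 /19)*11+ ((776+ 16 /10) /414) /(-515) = 105949421 /1125275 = 94.15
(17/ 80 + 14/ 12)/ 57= 331/ 13680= 0.02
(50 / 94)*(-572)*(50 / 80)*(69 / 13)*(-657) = 62332875 / 94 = 663115.69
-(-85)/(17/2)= 10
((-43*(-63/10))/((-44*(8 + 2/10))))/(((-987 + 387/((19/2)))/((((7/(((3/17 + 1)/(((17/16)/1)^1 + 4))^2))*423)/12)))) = 32108970744711/8856675942400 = 3.63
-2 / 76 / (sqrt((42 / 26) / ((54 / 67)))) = -3 * sqrt(12194) / 17822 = -0.02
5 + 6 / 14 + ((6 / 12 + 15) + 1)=307 / 14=21.93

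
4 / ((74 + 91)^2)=4 / 27225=0.00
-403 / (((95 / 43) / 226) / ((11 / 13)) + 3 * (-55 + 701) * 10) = -43079894 / 2071684475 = -0.02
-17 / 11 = -1.55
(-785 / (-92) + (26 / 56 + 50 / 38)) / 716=63093 / 4380488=0.01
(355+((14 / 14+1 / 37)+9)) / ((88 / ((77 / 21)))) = 2251 / 148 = 15.21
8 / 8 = 1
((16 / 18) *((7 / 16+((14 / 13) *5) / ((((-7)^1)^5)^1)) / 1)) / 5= 24259 / 312130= 0.08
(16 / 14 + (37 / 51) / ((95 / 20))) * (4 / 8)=0.65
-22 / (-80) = 11 / 40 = 0.28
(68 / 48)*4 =17 / 3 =5.67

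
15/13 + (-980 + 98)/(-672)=513/208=2.47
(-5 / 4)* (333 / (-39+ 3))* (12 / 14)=555 / 56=9.91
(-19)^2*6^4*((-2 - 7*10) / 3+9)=-7017840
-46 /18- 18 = -185 /9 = -20.56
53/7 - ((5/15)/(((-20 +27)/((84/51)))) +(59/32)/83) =7083737/948192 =7.47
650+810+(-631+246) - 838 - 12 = 225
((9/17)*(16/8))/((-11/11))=-18/17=-1.06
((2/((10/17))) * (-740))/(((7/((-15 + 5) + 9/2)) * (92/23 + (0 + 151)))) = 13838/1085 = 12.75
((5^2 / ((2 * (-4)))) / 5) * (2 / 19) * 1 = -5 / 76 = -0.07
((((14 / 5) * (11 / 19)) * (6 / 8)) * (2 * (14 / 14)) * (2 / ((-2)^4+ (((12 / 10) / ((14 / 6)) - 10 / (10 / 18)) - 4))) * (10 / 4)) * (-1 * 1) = 2695 / 1216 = 2.22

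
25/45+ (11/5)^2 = 1214/225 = 5.40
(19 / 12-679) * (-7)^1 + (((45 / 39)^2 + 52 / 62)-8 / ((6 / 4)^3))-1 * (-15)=2691407201 / 565812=4756.72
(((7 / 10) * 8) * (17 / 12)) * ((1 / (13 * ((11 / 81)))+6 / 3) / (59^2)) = 43673 / 7466745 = 0.01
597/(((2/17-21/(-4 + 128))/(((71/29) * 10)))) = -893517960/3161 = -282669.40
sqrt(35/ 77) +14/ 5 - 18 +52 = sqrt(55)/ 11 +184/ 5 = 37.47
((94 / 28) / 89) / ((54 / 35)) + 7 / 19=71749 / 182628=0.39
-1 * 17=-17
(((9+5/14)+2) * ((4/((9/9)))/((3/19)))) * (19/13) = 38266/91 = 420.51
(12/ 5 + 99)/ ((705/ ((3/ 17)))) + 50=999257/ 19975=50.03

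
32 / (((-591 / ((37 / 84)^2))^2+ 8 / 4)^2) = 0.00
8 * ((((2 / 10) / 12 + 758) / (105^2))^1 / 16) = 45481 / 1323000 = 0.03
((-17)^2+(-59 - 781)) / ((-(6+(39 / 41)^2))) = 926231 / 11607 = 79.80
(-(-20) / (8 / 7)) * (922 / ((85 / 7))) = 22589 / 17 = 1328.76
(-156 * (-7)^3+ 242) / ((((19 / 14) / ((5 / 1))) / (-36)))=-135450000 / 19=-7128947.37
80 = 80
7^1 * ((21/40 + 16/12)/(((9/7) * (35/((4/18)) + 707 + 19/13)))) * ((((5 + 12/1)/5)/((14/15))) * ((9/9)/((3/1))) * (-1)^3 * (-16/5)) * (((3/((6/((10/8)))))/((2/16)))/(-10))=-344981/15197625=-0.02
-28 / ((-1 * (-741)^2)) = 28 / 549081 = 0.00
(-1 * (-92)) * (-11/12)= -84.33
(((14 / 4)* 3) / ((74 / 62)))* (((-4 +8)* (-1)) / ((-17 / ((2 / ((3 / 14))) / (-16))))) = -1519 / 1258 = -1.21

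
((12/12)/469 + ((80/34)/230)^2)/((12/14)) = 160385/61458162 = 0.00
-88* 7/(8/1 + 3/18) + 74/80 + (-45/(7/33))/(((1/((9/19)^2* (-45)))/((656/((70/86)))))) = 1221427025053/707560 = 1726252.23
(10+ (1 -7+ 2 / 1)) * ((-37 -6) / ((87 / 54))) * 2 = -320.28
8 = 8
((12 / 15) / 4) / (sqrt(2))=0.14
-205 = -205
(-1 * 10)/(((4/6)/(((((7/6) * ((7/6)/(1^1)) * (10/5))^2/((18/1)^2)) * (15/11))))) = -60025/128304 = -0.47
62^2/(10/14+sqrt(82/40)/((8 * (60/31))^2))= 142838857728000000/26540224646311 - 83409461452800 * sqrt(205)/26540224646311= 5336.98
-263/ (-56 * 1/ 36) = 169.07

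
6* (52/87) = 104/29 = 3.59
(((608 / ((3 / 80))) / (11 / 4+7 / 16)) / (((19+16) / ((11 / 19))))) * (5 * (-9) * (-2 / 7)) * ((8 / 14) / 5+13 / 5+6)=54968320 / 5831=9426.91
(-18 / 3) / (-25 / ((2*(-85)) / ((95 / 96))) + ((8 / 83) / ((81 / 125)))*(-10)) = 43887744 / 9815525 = 4.47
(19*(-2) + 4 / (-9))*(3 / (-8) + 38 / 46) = -14359 / 828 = -17.34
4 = 4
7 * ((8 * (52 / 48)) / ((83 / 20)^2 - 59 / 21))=39200 / 9313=4.21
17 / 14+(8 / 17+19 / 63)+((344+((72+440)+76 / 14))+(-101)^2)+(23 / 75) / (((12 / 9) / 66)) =42379451 / 3825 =11079.60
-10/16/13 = -5/104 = -0.05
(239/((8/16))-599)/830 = -0.15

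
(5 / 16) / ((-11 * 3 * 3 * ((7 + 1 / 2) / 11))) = -1 / 216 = -0.00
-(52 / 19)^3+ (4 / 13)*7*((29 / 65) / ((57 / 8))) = -354096224 / 17387565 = -20.36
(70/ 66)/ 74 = 35/ 2442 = 0.01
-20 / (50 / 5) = -2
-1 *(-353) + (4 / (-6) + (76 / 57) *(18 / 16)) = 2123 / 6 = 353.83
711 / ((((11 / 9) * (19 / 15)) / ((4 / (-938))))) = -1.96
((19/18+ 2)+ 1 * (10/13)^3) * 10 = 694175/19773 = 35.11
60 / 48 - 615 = -2455 / 4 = -613.75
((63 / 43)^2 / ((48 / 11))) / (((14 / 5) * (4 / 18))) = 93555 / 118336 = 0.79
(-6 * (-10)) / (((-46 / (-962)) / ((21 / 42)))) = 14430 / 23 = 627.39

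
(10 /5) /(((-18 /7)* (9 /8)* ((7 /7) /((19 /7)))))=-1.88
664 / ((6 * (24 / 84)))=1162 / 3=387.33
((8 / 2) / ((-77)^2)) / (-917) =-0.00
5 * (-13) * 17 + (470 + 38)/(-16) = -4547/4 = -1136.75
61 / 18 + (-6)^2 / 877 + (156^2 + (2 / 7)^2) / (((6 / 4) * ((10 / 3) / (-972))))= -18297206186731 / 3867570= -4730930.84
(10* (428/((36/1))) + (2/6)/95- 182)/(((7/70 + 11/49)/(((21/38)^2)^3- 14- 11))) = 4856.52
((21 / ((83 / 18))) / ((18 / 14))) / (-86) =-147 / 3569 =-0.04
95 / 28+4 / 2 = 151 / 28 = 5.39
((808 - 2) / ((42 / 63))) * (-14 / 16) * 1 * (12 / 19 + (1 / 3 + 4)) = -798343 / 152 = -5252.26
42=42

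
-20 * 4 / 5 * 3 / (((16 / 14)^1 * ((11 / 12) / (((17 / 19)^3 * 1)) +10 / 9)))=-17.57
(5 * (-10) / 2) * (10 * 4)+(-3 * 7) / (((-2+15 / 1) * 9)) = -39007 / 39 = -1000.18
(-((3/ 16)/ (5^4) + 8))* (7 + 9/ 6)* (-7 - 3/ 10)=496.42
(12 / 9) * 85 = 340 / 3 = 113.33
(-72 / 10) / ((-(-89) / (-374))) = 13464 / 445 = 30.26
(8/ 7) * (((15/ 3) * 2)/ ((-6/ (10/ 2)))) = -200/ 21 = -9.52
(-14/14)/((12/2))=-1/6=-0.17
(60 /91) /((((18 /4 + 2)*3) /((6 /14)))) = 120 /8281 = 0.01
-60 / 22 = -30 / 11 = -2.73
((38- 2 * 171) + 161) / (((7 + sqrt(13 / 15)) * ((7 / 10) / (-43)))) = 461175 / 361- 30745 * sqrt(195) / 2527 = 1107.60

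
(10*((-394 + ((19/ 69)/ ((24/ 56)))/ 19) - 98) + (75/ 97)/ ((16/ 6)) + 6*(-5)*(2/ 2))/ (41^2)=-795027505/ 270022392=-2.94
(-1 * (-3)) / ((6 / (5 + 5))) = 5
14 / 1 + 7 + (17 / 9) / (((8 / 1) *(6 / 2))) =21.08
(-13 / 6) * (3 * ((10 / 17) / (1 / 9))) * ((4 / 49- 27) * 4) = 3086460 / 833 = 3705.23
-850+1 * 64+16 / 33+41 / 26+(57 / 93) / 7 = -145942021 / 186186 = -783.85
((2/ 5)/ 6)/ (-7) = -0.01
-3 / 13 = -0.23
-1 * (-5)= 5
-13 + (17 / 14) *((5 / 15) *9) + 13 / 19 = -2307 / 266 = -8.67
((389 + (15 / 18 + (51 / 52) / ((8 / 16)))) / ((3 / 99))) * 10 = 1680800 / 13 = 129292.31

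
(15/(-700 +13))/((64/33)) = -165/14656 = -0.01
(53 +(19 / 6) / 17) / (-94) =-5425 / 9588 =-0.57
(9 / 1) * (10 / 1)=90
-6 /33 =-2 /11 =-0.18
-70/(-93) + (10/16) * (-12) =-1255/186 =-6.75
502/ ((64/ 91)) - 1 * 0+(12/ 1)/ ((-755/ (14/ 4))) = 17243611/ 24160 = 713.73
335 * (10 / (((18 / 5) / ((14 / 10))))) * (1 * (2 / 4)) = 11725 / 18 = 651.39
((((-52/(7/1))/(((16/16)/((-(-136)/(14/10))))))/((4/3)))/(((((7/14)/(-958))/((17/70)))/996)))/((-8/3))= -32263282584/343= -94062048.35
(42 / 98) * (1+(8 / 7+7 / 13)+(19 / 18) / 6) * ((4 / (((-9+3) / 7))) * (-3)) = 28081 / 1638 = 17.14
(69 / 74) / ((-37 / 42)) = -1449 / 1369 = -1.06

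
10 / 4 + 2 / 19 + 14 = 631 / 38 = 16.61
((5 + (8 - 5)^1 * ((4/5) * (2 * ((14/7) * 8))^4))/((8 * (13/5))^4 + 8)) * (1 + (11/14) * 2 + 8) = 58196083625/409467996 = 142.13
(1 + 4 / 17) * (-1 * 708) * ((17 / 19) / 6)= -2478 / 19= -130.42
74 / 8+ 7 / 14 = 39 / 4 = 9.75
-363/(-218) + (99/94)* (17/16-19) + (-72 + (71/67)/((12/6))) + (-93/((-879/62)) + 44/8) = -246635010567/3218227616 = -76.64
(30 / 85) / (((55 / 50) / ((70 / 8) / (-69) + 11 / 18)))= 0.16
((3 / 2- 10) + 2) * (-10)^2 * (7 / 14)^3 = -81.25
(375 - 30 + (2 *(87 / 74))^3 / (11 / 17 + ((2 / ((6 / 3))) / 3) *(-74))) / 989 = 21373640472 / 61367375825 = 0.35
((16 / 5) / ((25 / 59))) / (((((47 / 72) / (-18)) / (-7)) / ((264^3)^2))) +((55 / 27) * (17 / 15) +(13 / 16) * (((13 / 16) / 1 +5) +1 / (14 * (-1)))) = 420844466567405658038176021 / 852768000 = 493504055695576825.16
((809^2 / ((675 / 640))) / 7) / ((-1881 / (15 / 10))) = -70.69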